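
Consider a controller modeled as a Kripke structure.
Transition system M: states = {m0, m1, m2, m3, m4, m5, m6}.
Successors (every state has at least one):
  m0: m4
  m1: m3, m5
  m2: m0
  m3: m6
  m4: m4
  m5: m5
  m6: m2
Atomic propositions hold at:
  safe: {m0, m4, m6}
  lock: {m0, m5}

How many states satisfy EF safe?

6

EF safe: least fixpoint, start Z0 = {m0, m4, m6}, add states with some successor in Z. Z1 = {m0, m2, m3, m4, m6}; Z2 = {m0, m1, m2, m3, m4, m6}; fixed.
Sat(EF safe) = {m0, m1, m2, m3, m4, m6}
|Sat(EF safe)| = |{m0, m1, m2, m3, m4, m6}| = 6.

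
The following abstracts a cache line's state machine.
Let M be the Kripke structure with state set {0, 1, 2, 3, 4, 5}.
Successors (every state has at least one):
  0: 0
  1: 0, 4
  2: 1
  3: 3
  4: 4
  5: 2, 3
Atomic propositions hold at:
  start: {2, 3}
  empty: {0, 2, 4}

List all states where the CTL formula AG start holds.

AG start: greatest fixpoint, start Z0 = {2, 3}, keep only states in Sat with every successor in Z. Z1 = {3}; fixed.
Sat(AG start) = {3}

{3}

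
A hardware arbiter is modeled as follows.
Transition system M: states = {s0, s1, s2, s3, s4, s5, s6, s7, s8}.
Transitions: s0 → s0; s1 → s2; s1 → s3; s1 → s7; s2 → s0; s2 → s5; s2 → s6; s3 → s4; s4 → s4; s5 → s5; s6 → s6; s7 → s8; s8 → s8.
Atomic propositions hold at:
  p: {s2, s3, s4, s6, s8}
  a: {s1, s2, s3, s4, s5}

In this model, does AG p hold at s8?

Yes

AG p: greatest fixpoint, start Z0 = {s2, s3, s4, s6, s8}, keep only states in Sat with every successor in Z. Z1 = {s3, s4, s6, s8}; fixed.
Sat(AG p) = {s3, s4, s6, s8}
s8 ∈ Sat(AG p) = {s3, s4, s6, s8}, so the formula holds at s8.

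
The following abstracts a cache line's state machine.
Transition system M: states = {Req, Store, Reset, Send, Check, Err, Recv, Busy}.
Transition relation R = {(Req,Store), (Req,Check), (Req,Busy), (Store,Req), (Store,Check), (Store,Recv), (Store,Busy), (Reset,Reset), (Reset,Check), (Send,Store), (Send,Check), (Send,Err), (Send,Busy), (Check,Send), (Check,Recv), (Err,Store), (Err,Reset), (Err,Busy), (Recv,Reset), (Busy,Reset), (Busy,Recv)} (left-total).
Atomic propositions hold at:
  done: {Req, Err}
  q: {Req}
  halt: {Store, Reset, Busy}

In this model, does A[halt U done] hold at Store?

No

A[halt U done]: least fixpoint, start Z0 = Sat(done) = {Req, Err}, add states in Sat(halt) with every successor in Z. Already a fixed point.
Sat(A[halt U done]) = {Req, Err}
Store ∉ Sat(A[halt U done]) = {Req, Err}, so the formula does not hold at Store.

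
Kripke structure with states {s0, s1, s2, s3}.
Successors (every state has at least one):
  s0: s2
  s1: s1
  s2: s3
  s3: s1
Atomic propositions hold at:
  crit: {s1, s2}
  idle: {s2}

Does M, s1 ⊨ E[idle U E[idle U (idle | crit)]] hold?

Sat(idle | crit) = {s1, s2}
E[idle U (idle | crit)]: least fixpoint, start Z0 = Sat((idle | crit)) = {s1, s2}, add states in Sat(idle) with some successor in Z. Already a fixed point.
Sat(E[idle U (idle | crit)]) = {s1, s2}
E[idle U E[idle U (idle | crit)]]: least fixpoint, start Z0 = Sat(E[idle U (idle | crit)]) = {s1, s2}, add states in Sat(idle) with some successor in Z. Already a fixed point.
Sat(E[idle U E[idle U (idle | crit)]]) = {s1, s2}
s1 ∈ Sat(E[idle U E[idle U (idle | crit)]]) = {s1, s2}, so the formula holds at s1.

Yes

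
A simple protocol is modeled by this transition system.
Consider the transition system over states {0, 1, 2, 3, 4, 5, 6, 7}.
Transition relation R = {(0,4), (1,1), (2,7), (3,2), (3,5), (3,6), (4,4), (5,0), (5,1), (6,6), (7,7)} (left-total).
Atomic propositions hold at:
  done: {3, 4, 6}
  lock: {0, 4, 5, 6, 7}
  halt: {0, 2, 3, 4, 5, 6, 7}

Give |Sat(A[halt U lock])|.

7

A[halt U lock]: least fixpoint, start Z0 = Sat(lock) = {0, 4, 5, 6, 7}, add states in Sat(halt) with every successor in Z. Z1 = {0, 2, 4, 5, 6, 7}; Z2 = {0, 2, 3, 4, 5, 6, 7}; fixed.
Sat(A[halt U lock]) = {0, 2, 3, 4, 5, 6, 7}
|Sat(A[halt U lock])| = |{0, 2, 3, 4, 5, 6, 7}| = 7.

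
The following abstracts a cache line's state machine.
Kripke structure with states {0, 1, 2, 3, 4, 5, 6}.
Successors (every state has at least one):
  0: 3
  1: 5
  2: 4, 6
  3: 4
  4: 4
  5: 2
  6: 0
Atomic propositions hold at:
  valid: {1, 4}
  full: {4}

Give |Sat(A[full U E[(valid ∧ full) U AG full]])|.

Sat(valid ∧ full) = {4}
AG full: greatest fixpoint, start Z0 = {4}, keep only states in Sat with every successor in Z. Already a fixed point.
Sat(AG full) = {4}
E[(valid ∧ full) U AG full]: least fixpoint, start Z0 = Sat(AG full) = {4}, add states in Sat(valid ∧ full) with some successor in Z. Already a fixed point.
Sat(E[(valid ∧ full) U AG full]) = {4}
A[full U E[(valid ∧ full) U AG full]]: least fixpoint, start Z0 = Sat(E[(valid ∧ full) U AG full]) = {4}, add states in Sat(full) with every successor in Z. Already a fixed point.
Sat(A[full U E[(valid ∧ full) U AG full]]) = {4}
|Sat(A[full U E[(valid ∧ full) U AG full]])| = |{4}| = 1.

1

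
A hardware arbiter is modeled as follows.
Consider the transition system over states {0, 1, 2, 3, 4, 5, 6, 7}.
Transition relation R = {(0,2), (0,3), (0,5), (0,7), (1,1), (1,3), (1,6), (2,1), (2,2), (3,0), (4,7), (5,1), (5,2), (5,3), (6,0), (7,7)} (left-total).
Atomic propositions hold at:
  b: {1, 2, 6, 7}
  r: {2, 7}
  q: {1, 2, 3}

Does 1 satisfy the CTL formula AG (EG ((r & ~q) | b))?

No

Sat(~q) = {0, 4, 5, 6, 7}
Sat(r & ~q) = {7}
Sat((r & ~q) | b) = {1, 2, 6, 7}
EG ((r & ~q) | b): greatest fixpoint, start Z0 = {1, 2, 6, 7}, keep only states in Sat with some successor in Z. Z1 = {1, 2, 7}; fixed.
Sat(EG ((r & ~q) | b)) = {1, 2, 7}
AG (EG ((r & ~q) | b)): greatest fixpoint, start Z0 = {1, 2, 7}, keep only states in Sat with every successor in Z. Z1 = {2, 7}; Z2 = {7}; fixed.
Sat(AG (EG ((r & ~q) | b))) = {7}
1 ∉ Sat(AG (EG ((r & ~q) | b))) = {7}, so the formula does not hold at 1.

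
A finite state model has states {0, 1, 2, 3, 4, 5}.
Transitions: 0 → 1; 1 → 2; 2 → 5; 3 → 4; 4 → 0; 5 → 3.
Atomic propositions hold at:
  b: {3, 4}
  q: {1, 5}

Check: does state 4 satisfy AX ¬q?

Yes

Sat(¬q) = {0, 2, 3, 4}
Sat(AX ¬q) = {s : every successor in {0, 2, 3, 4}} = {1, 3, 4, 5}
4 ∈ Sat(AX ¬q) = {1, 3, 4, 5}, so the formula holds at 4.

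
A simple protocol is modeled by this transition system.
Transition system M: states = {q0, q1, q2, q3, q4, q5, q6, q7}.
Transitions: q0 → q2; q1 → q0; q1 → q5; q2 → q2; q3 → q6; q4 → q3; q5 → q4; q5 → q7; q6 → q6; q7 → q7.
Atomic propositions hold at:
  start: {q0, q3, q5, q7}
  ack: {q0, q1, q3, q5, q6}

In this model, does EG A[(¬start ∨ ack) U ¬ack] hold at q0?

Sat(¬start) = {q1, q2, q4, q6}
Sat(¬start ∨ ack) = {q0, q1, q2, q3, q4, q5, q6}
Sat(¬ack) = {q2, q4, q7}
A[(¬start ∨ ack) U ¬ack]: least fixpoint, start Z0 = Sat(¬ack) = {q2, q4, q7}, add states in Sat(¬start ∨ ack) with every successor in Z. Z1 = {q0, q2, q4, q5, q7}; Z2 = {q0, q1, q2, q4, q5, q7}; fixed.
Sat(A[(¬start ∨ ack) U ¬ack]) = {q0, q1, q2, q4, q5, q7}
EG A[(¬start ∨ ack) U ¬ack]: greatest fixpoint, start Z0 = {q0, q1, q2, q4, q5, q7}, keep only states in Sat with some successor in Z. Z1 = {q0, q1, q2, q5, q7}; fixed.
Sat(EG A[(¬start ∨ ack) U ¬ack]) = {q0, q1, q2, q5, q7}
q0 ∈ Sat(EG A[(¬start ∨ ack) U ¬ack]) = {q0, q1, q2, q5, q7}, so the formula holds at q0.

Yes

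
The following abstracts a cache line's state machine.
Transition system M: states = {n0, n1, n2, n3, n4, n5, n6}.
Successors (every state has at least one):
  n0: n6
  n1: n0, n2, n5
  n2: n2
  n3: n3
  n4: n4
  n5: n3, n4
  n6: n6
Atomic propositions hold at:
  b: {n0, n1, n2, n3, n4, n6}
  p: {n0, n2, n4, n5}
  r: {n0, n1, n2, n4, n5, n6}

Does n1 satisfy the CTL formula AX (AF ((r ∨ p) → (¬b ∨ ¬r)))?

Sat(r ∨ p) = {n0, n1, n2, n4, n5, n6}
Sat(¬b) = {n5}
Sat(¬r) = {n3}
Sat(¬b ∨ ¬r) = {n3, n5}
Sat((r ∨ p) → (¬b ∨ ¬r)) = {n3, n5}
AF ((r ∨ p) → (¬b ∨ ¬r)): least fixpoint, start Z0 = {n3, n5}, add states with every successor in Z. Already a fixed point.
Sat(AF ((r ∨ p) → (¬b ∨ ¬r))) = {n3, n5}
Sat(AX (AF ((r ∨ p) → (¬b ∨ ¬r)))) = {s : every successor in {n3, n5}} = {n3}
n1 ∉ Sat(AX (AF ((r ∨ p) → (¬b ∨ ¬r)))) = {n3}, so the formula does not hold at n1.

No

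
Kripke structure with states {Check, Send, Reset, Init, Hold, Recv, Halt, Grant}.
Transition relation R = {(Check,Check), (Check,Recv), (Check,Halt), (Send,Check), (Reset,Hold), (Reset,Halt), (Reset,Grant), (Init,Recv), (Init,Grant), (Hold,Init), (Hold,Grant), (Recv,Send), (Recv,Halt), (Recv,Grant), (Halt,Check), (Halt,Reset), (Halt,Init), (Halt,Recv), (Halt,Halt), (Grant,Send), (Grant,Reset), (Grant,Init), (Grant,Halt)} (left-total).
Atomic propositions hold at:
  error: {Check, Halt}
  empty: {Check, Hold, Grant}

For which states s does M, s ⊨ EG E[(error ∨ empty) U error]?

Sat(error ∨ empty) = {Check, Hold, Halt, Grant}
E[(error ∨ empty) U error]: least fixpoint, start Z0 = Sat(error) = {Check, Halt}, add states in Sat(error ∨ empty) with some successor in Z. Z1 = {Check, Halt, Grant}; Z2 = {Check, Hold, Halt, Grant}; fixed.
Sat(E[(error ∨ empty) U error]) = {Check, Hold, Halt, Grant}
EG E[(error ∨ empty) U error]: greatest fixpoint, start Z0 = {Check, Hold, Halt, Grant}, keep only states in Sat with some successor in Z. Already a fixed point.
Sat(EG E[(error ∨ empty) U error]) = {Check, Hold, Halt, Grant}

{Check, Hold, Halt, Grant}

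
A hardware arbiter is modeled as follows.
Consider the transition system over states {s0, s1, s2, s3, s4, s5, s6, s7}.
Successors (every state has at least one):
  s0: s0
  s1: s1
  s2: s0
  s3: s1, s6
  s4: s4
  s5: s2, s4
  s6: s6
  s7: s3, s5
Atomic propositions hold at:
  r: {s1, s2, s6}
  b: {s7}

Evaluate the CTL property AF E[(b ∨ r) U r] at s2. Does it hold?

Yes

Sat(b ∨ r) = {s1, s2, s6, s7}
E[(b ∨ r) U r]: least fixpoint, start Z0 = Sat(r) = {s1, s2, s6}, add states in Sat(b ∨ r) with some successor in Z. Already a fixed point.
Sat(E[(b ∨ r) U r]) = {s1, s2, s6}
AF E[(b ∨ r) U r]: least fixpoint, start Z0 = {s1, s2, s6}, add states with every successor in Z. Z1 = {s1, s2, s3, s6}; fixed.
Sat(AF E[(b ∨ r) U r]) = {s1, s2, s3, s6}
s2 ∈ Sat(AF E[(b ∨ r) U r]) = {s1, s2, s3, s6}, so the formula holds at s2.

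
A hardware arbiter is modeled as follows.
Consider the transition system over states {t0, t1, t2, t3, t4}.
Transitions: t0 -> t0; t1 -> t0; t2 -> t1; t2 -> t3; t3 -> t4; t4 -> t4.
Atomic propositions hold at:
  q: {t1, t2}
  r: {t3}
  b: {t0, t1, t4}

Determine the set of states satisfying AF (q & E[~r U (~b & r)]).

Sat(~r) = {t0, t1, t2, t4}
Sat(~b) = {t2, t3}
Sat(~b & r) = {t3}
E[~r U (~b & r)]: least fixpoint, start Z0 = Sat((~b & r)) = {t3}, add states in Sat(~r) with some successor in Z. Z1 = {t2, t3}; fixed.
Sat(E[~r U (~b & r)]) = {t2, t3}
Sat(q & E[~r U (~b & r)]) = {t2}
AF (q & E[~r U (~b & r)]): least fixpoint, start Z0 = {t2}, add states with every successor in Z. Already a fixed point.
Sat(AF (q & E[~r U (~b & r)])) = {t2}

{t2}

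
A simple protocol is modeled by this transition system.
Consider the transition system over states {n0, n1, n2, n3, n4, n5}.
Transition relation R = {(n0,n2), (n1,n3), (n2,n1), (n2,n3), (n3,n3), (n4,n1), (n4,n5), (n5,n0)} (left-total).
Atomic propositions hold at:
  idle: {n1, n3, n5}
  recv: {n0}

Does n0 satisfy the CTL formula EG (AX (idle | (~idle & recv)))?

Sat(~idle) = {n0, n2, n4}
Sat(~idle & recv) = {n0}
Sat(idle | (~idle & recv)) = {n0, n1, n3, n5}
Sat(AX (idle | (~idle & recv))) = {s : every successor in {n0, n1, n3, n5}} = {n1, n2, n3, n4, n5}
EG (AX (idle | (~idle & recv))): greatest fixpoint, start Z0 = {n1, n2, n3, n4, n5}, keep only states in Sat with some successor in Z. Z1 = {n1, n2, n3, n4}; fixed.
Sat(EG (AX (idle | (~idle & recv)))) = {n1, n2, n3, n4}
n0 ∉ Sat(EG (AX (idle | (~idle & recv)))) = {n1, n2, n3, n4}, so the formula does not hold at n0.

No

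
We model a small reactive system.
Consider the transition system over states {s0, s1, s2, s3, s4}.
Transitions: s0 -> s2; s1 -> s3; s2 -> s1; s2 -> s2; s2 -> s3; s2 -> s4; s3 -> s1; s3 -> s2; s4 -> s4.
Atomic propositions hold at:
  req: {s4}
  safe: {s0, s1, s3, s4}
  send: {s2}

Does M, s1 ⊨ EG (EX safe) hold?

Yes

Sat(EX safe) = {s : some successor in {s0, s1, s3, s4}} = {s1, s2, s3, s4}
EG (EX safe): greatest fixpoint, start Z0 = {s1, s2, s3, s4}, keep only states in Sat with some successor in Z. Already a fixed point.
Sat(EG (EX safe)) = {s1, s2, s3, s4}
s1 ∈ Sat(EG (EX safe)) = {s1, s2, s3, s4}, so the formula holds at s1.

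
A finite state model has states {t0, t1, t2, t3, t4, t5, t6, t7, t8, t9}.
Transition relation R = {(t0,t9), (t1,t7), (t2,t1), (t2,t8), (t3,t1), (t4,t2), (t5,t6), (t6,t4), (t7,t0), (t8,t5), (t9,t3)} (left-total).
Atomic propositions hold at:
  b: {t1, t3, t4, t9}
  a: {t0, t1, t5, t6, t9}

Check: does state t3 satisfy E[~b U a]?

Sat(~b) = {t0, t2, t5, t6, t7, t8}
E[~b U a]: least fixpoint, start Z0 = Sat(a) = {t0, t1, t5, t6, t9}, add states in Sat(~b) with some successor in Z. Z1 = {t0, t1, t2, t5, t6, t7, t8, t9}; fixed.
Sat(E[~b U a]) = {t0, t1, t2, t5, t6, t7, t8, t9}
t3 ∉ Sat(E[~b U a]) = {t0, t1, t2, t5, t6, t7, t8, t9}, so the formula does not hold at t3.

No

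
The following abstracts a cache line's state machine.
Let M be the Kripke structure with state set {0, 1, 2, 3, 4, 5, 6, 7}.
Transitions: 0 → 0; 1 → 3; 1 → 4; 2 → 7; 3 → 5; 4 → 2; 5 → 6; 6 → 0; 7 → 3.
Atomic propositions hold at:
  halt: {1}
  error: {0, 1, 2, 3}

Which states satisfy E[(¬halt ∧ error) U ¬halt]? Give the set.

{0, 2, 3, 4, 5, 6, 7}

Sat(¬halt) = {0, 2, 3, 4, 5, 6, 7}
Sat(¬halt ∧ error) = {0, 2, 3}
E[(¬halt ∧ error) U ¬halt]: least fixpoint, start Z0 = Sat(¬halt) = {0, 2, 3, 4, 5, 6, 7}, add states in Sat(¬halt ∧ error) with some successor in Z. Already a fixed point.
Sat(E[(¬halt ∧ error) U ¬halt]) = {0, 2, 3, 4, 5, 6, 7}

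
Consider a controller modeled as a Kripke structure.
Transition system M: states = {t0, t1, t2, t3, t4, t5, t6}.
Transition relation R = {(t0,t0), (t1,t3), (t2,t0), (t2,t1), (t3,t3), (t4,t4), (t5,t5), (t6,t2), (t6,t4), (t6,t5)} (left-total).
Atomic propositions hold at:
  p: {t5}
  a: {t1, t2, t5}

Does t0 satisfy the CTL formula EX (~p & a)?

No

Sat(~p) = {t0, t1, t2, t3, t4, t6}
Sat(~p & a) = {t1, t2}
Sat(EX (~p & a)) = {s : some successor in {t1, t2}} = {t2, t6}
t0 ∉ Sat(EX (~p & a)) = {t2, t6}, so the formula does not hold at t0.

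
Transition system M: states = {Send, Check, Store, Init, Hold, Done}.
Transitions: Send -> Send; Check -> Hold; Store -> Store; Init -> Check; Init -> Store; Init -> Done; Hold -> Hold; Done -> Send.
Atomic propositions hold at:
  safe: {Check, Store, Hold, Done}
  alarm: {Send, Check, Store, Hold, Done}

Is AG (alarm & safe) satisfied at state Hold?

Yes

Sat(alarm & safe) = {Check, Store, Hold, Done}
AG (alarm & safe): greatest fixpoint, start Z0 = {Check, Store, Hold, Done}, keep only states in Sat with every successor in Z. Z1 = {Check, Store, Hold}; fixed.
Sat(AG (alarm & safe)) = {Check, Store, Hold}
Hold ∈ Sat(AG (alarm & safe)) = {Check, Store, Hold}, so the formula holds at Hold.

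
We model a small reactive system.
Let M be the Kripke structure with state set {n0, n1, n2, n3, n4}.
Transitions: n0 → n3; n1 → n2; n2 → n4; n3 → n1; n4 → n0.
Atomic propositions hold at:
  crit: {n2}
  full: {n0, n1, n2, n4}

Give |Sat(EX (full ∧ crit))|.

Sat(full ∧ crit) = {n2}
Sat(EX (full ∧ crit)) = {s : some successor in {n2}} = {n1}
|Sat(EX (full ∧ crit))| = |{n1}| = 1.

1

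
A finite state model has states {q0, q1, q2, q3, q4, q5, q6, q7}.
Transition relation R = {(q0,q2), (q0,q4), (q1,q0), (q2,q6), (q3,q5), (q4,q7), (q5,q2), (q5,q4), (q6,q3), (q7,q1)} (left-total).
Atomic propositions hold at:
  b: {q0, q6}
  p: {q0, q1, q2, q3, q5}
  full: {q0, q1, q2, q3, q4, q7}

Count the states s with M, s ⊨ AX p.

4

Sat(AX p) = {s : every successor in {q0, q1, q2, q3, q5}} = {q1, q3, q6, q7}
|Sat(AX p)| = |{q1, q3, q6, q7}| = 4.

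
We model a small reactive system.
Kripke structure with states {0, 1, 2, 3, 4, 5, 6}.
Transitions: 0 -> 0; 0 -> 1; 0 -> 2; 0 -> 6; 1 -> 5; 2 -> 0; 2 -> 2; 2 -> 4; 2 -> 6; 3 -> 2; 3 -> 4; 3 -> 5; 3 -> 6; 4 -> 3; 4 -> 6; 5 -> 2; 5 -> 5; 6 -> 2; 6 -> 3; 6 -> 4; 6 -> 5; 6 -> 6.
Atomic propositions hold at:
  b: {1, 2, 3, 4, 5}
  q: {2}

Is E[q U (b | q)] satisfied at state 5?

Yes

Sat(b | q) = {1, 2, 3, 4, 5}
E[q U (b | q)]: least fixpoint, start Z0 = Sat((b | q)) = {1, 2, 3, 4, 5}, add states in Sat(q) with some successor in Z. Already a fixed point.
Sat(E[q U (b | q)]) = {1, 2, 3, 4, 5}
5 ∈ Sat(E[q U (b | q)]) = {1, 2, 3, 4, 5}, so the formula holds at 5.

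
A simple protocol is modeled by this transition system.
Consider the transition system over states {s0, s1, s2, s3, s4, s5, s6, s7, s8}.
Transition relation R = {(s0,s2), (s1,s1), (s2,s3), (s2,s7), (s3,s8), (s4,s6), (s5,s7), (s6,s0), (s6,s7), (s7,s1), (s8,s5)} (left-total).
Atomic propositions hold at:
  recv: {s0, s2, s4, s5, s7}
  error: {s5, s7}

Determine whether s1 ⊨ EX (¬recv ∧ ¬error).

Yes

Sat(¬recv) = {s1, s3, s6, s8}
Sat(¬error) = {s0, s1, s2, s3, s4, s6, s8}
Sat(¬recv ∧ ¬error) = {s1, s3, s6, s8}
Sat(EX (¬recv ∧ ¬error)) = {s : some successor in {s1, s3, s6, s8}} = {s1, s2, s3, s4, s7}
s1 ∈ Sat(EX (¬recv ∧ ¬error)) = {s1, s2, s3, s4, s7}, so the formula holds at s1.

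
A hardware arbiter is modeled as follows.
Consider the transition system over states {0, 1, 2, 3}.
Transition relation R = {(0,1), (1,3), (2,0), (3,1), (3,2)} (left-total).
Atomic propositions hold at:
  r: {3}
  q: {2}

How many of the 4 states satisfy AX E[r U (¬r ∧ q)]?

Sat(¬r) = {0, 1, 2}
Sat(¬r ∧ q) = {2}
E[r U (¬r ∧ q)]: least fixpoint, start Z0 = Sat((¬r ∧ q)) = {2}, add states in Sat(r) with some successor in Z. Z1 = {2, 3}; fixed.
Sat(E[r U (¬r ∧ q)]) = {2, 3}
Sat(AX E[r U (¬r ∧ q)]) = {s : every successor in {2, 3}} = {1}
|Sat(AX E[r U (¬r ∧ q)])| = |{1}| = 1.

1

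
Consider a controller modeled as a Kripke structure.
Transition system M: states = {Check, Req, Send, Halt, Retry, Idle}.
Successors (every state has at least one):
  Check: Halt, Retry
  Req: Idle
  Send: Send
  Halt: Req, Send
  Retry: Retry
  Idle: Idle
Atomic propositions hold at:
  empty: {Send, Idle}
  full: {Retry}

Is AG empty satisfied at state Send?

AG empty: greatest fixpoint, start Z0 = {Send, Idle}, keep only states in Sat with every successor in Z. Already a fixed point.
Sat(AG empty) = {Send, Idle}
Send ∈ Sat(AG empty) = {Send, Idle}, so the formula holds at Send.

Yes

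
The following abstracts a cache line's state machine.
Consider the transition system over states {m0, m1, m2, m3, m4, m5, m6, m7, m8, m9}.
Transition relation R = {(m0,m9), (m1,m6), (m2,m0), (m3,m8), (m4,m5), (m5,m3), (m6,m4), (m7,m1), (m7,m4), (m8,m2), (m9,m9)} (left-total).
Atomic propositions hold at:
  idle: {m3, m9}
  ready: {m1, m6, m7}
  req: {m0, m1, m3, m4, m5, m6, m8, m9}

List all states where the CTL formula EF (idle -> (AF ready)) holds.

{m0, m1, m2, m3, m4, m5, m6, m7, m8}

AF ready: least fixpoint, start Z0 = {m1, m6, m7}, add states with every successor in Z. Already a fixed point.
Sat(AF ready) = {m1, m6, m7}
Sat(idle -> (AF ready)) = {m0, m1, m2, m4, m5, m6, m7, m8}
EF (idle -> (AF ready)): least fixpoint, start Z0 = {m0, m1, m2, m4, m5, m6, m7, m8}, add states with some successor in Z. Z1 = {m0, m1, m2, m3, m4, m5, m6, m7, m8}; fixed.
Sat(EF (idle -> (AF ready))) = {m0, m1, m2, m3, m4, m5, m6, m7, m8}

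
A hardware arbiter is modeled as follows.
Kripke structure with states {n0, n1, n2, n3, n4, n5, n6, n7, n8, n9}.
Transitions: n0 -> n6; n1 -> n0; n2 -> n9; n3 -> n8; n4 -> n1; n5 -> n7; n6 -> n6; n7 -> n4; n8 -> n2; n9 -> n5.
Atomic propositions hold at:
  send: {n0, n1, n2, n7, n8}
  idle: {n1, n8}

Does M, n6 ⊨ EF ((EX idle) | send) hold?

No

Sat(EX idle) = {s : some successor in {n1, n8}} = {n3, n4}
Sat((EX idle) | send) = {n0, n1, n2, n3, n4, n7, n8}
EF ((EX idle) | send): least fixpoint, start Z0 = {n0, n1, n2, n3, n4, n7, n8}, add states with some successor in Z. Z1 = {n0, n1, n2, n3, n4, n5, n7, n8}; Z2 = {n0, n1, n2, n3, n4, n5, n7, n8, n9}; fixed.
Sat(EF ((EX idle) | send)) = {n0, n1, n2, n3, n4, n5, n7, n8, n9}
n6 ∉ Sat(EF ((EX idle) | send)) = {n0, n1, n2, n3, n4, n5, n7, n8, n9}, so the formula does not hold at n6.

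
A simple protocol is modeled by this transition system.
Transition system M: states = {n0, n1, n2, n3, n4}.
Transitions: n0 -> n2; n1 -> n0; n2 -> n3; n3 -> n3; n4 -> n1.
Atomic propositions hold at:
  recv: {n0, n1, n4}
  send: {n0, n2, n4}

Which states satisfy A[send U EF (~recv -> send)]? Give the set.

Sat(~recv) = {n2, n3}
Sat(~recv -> send) = {n0, n1, n2, n4}
EF (~recv -> send): least fixpoint, start Z0 = {n0, n1, n2, n4}, add states with some successor in Z. Already a fixed point.
Sat(EF (~recv -> send)) = {n0, n1, n2, n4}
A[send U EF (~recv -> send)]: least fixpoint, start Z0 = Sat(EF (~recv -> send)) = {n0, n1, n2, n4}, add states in Sat(send) with every successor in Z. Already a fixed point.
Sat(A[send U EF (~recv -> send)]) = {n0, n1, n2, n4}

{n0, n1, n2, n4}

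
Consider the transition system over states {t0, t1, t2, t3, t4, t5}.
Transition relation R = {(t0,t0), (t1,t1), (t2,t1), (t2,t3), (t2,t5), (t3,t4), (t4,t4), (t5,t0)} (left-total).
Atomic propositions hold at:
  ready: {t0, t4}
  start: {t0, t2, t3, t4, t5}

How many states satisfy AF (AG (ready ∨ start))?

4

Sat(ready ∨ start) = {t0, t2, t3, t4, t5}
AG (ready ∨ start): greatest fixpoint, start Z0 = {t0, t2, t3, t4, t5}, keep only states in Sat with every successor in Z. Z1 = {t0, t3, t4, t5}; fixed.
Sat(AG (ready ∨ start)) = {t0, t3, t4, t5}
AF (AG (ready ∨ start)): least fixpoint, start Z0 = {t0, t3, t4, t5}, add states with every successor in Z. Already a fixed point.
Sat(AF (AG (ready ∨ start))) = {t0, t3, t4, t5}
|Sat(AF (AG (ready ∨ start)))| = |{t0, t3, t4, t5}| = 4.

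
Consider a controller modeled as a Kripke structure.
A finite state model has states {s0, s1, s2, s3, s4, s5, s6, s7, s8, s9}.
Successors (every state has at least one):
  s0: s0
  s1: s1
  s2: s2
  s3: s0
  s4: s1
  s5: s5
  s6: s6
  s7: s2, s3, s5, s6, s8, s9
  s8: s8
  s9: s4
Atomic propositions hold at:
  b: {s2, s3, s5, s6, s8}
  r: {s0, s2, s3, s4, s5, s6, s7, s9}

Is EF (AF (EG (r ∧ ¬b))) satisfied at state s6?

Sat(¬b) = {s0, s1, s4, s7, s9}
Sat(r ∧ ¬b) = {s0, s4, s7, s9}
EG (r ∧ ¬b): greatest fixpoint, start Z0 = {s0, s4, s7, s9}, keep only states in Sat with some successor in Z. Z1 = {s0, s7, s9}; Z2 = {s0, s7}; Z3 = {s0}; fixed.
Sat(EG (r ∧ ¬b)) = {s0}
AF (EG (r ∧ ¬b)): least fixpoint, start Z0 = {s0}, add states with every successor in Z. Z1 = {s0, s3}; fixed.
Sat(AF (EG (r ∧ ¬b))) = {s0, s3}
EF (AF (EG (r ∧ ¬b))): least fixpoint, start Z0 = {s0, s3}, add states with some successor in Z. Z1 = {s0, s3, s7}; fixed.
Sat(EF (AF (EG (r ∧ ¬b)))) = {s0, s3, s7}
s6 ∉ Sat(EF (AF (EG (r ∧ ¬b)))) = {s0, s3, s7}, so the formula does not hold at s6.

No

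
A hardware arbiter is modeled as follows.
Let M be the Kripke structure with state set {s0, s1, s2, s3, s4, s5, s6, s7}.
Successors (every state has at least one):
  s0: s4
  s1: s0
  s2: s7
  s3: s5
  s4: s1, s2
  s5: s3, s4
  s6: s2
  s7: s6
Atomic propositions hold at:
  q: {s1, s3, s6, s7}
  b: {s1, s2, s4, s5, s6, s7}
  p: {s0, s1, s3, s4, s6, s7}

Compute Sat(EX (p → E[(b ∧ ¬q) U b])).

{s0, s2, s3, s4, s5, s6, s7}

Sat(¬q) = {s0, s2, s4, s5}
Sat(b ∧ ¬q) = {s2, s4, s5}
E[(b ∧ ¬q) U b]: least fixpoint, start Z0 = Sat(b) = {s1, s2, s4, s5, s6, s7}, add states in Sat(b ∧ ¬q) with some successor in Z. Already a fixed point.
Sat(E[(b ∧ ¬q) U b]) = {s1, s2, s4, s5, s6, s7}
Sat(p → E[(b ∧ ¬q) U b]) = {s1, s2, s4, s5, s6, s7}
Sat(EX (p → E[(b ∧ ¬q) U b])) = {s : some successor in {s1, s2, s4, s5, s6, s7}} = {s0, s2, s3, s4, s5, s6, s7}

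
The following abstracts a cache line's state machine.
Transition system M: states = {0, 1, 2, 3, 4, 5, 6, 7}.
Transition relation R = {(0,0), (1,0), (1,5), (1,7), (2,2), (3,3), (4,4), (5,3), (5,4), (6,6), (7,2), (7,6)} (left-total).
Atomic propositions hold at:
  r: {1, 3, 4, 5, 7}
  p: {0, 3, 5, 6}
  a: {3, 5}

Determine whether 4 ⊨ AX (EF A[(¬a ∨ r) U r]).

Yes

Sat(¬a) = {0, 1, 2, 4, 6, 7}
Sat(¬a ∨ r) = {0, 1, 2, 3, 4, 5, 6, 7}
A[(¬a ∨ r) U r]: least fixpoint, start Z0 = Sat(r) = {1, 3, 4, 5, 7}, add states in Sat(¬a ∨ r) with every successor in Z. Already a fixed point.
Sat(A[(¬a ∨ r) U r]) = {1, 3, 4, 5, 7}
EF A[(¬a ∨ r) U r]: least fixpoint, start Z0 = {1, 3, 4, 5, 7}, add states with some successor in Z. Already a fixed point.
Sat(EF A[(¬a ∨ r) U r]) = {1, 3, 4, 5, 7}
Sat(AX (EF A[(¬a ∨ r) U r])) = {s : every successor in {1, 3, 4, 5, 7}} = {3, 4, 5}
4 ∈ Sat(AX (EF A[(¬a ∨ r) U r])) = {3, 4, 5}, so the formula holds at 4.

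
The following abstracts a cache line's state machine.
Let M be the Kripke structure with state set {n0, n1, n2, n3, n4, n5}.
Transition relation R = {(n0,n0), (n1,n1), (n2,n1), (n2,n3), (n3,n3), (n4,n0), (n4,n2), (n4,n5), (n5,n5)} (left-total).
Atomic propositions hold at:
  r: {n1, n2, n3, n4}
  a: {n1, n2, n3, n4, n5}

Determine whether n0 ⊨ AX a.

Sat(AX a) = {s : every successor in {n1, n2, n3, n4, n5}} = {n1, n2, n3, n5}
n0 ∉ Sat(AX a) = {n1, n2, n3, n5}, so the formula does not hold at n0.

No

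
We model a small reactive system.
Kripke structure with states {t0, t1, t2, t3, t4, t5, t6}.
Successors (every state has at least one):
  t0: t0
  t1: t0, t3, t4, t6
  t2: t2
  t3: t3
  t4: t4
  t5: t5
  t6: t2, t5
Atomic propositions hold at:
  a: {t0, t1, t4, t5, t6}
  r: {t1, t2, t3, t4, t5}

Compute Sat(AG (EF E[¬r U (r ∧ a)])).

{t4, t5}

Sat(¬r) = {t0, t6}
Sat(r ∧ a) = {t1, t4, t5}
E[¬r U (r ∧ a)]: least fixpoint, start Z0 = Sat((r ∧ a)) = {t1, t4, t5}, add states in Sat(¬r) with some successor in Z. Z1 = {t1, t4, t5, t6}; fixed.
Sat(E[¬r U (r ∧ a)]) = {t1, t4, t5, t6}
EF E[¬r U (r ∧ a)]: least fixpoint, start Z0 = {t1, t4, t5, t6}, add states with some successor in Z. Already a fixed point.
Sat(EF E[¬r U (r ∧ a)]) = {t1, t4, t5, t6}
AG (EF E[¬r U (r ∧ a)]): greatest fixpoint, start Z0 = {t1, t4, t5, t6}, keep only states in Sat with every successor in Z. Z1 = {t4, t5}; fixed.
Sat(AG (EF E[¬r U (r ∧ a)])) = {t4, t5}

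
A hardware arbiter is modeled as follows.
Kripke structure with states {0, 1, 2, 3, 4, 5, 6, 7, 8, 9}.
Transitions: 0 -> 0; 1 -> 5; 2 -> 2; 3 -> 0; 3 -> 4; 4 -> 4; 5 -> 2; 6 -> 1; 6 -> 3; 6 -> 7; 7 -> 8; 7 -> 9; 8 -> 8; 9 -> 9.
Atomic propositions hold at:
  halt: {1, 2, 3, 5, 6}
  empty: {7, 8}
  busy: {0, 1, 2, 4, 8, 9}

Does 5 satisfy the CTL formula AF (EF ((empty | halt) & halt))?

Sat(empty | halt) = {1, 2, 3, 5, 6, 7, 8}
Sat((empty | halt) & halt) = {1, 2, 3, 5, 6}
EF ((empty | halt) & halt): least fixpoint, start Z0 = {1, 2, 3, 5, 6}, add states with some successor in Z. Already a fixed point.
Sat(EF ((empty | halt) & halt)) = {1, 2, 3, 5, 6}
AF (EF ((empty | halt) & halt)): least fixpoint, start Z0 = {1, 2, 3, 5, 6}, add states with every successor in Z. Already a fixed point.
Sat(AF (EF ((empty | halt) & halt))) = {1, 2, 3, 5, 6}
5 ∈ Sat(AF (EF ((empty | halt) & halt))) = {1, 2, 3, 5, 6}, so the formula holds at 5.

Yes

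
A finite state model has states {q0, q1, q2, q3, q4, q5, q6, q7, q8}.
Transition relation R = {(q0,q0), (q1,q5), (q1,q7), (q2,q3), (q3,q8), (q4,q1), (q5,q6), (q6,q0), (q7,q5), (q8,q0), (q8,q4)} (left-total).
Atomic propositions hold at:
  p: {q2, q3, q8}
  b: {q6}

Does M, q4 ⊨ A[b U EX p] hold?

No

Sat(EX p) = {s : some successor in {q2, q3, q8}} = {q2, q3}
A[b U EX p]: least fixpoint, start Z0 = Sat(EX p) = {q2, q3}, add states in Sat(b) with every successor in Z. Already a fixed point.
Sat(A[b U EX p]) = {q2, q3}
q4 ∉ Sat(A[b U EX p]) = {q2, q3}, so the formula does not hold at q4.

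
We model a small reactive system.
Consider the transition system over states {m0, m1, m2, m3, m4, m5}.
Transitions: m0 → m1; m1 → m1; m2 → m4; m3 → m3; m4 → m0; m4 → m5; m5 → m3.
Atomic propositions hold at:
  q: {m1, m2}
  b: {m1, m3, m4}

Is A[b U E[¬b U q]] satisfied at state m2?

Yes

Sat(¬b) = {m0, m2, m5}
E[¬b U q]: least fixpoint, start Z0 = Sat(q) = {m1, m2}, add states in Sat(¬b) with some successor in Z. Z1 = {m0, m1, m2}; fixed.
Sat(E[¬b U q]) = {m0, m1, m2}
A[b U E[¬b U q]]: least fixpoint, start Z0 = Sat(E[¬b U q]) = {m0, m1, m2}, add states in Sat(b) with every successor in Z. Already a fixed point.
Sat(A[b U E[¬b U q]]) = {m0, m1, m2}
m2 ∈ Sat(A[b U E[¬b U q]]) = {m0, m1, m2}, so the formula holds at m2.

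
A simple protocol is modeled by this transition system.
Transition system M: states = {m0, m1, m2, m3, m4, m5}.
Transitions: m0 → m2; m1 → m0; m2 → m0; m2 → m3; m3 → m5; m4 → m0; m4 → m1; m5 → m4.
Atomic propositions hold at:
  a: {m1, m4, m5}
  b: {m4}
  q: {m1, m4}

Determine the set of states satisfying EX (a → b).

{m0, m1, m2, m4, m5}

Sat(a → b) = {m0, m2, m3, m4}
Sat(EX (a → b)) = {s : some successor in {m0, m2, m3, m4}} = {m0, m1, m2, m4, m5}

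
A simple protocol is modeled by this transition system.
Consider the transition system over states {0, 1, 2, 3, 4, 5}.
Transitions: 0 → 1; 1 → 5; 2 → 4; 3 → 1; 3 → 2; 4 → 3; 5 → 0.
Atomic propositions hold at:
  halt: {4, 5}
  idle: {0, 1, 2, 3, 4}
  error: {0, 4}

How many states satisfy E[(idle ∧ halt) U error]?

2

Sat(idle ∧ halt) = {4}
E[(idle ∧ halt) U error]: least fixpoint, start Z0 = Sat(error) = {0, 4}, add states in Sat(idle ∧ halt) with some successor in Z. Already a fixed point.
Sat(E[(idle ∧ halt) U error]) = {0, 4}
|Sat(E[(idle ∧ halt) U error])| = |{0, 4}| = 2.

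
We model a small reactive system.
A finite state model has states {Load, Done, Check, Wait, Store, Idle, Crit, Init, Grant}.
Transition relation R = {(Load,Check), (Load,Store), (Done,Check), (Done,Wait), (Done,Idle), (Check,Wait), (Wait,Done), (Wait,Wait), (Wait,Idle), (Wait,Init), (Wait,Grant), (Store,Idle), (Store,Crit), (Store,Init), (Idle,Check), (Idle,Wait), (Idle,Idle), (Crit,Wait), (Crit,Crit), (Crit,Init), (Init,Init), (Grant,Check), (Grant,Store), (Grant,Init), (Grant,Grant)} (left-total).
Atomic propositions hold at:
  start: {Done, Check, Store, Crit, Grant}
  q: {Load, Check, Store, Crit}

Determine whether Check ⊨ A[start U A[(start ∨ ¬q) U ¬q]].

Sat(¬q) = {Done, Wait, Idle, Init, Grant}
Sat(start ∨ ¬q) = {Done, Check, Wait, Store, Idle, Crit, Init, Grant}
A[(start ∨ ¬q) U ¬q]: least fixpoint, start Z0 = Sat(¬q) = {Done, Wait, Idle, Init, Grant}, add states in Sat(start ∨ ¬q) with every successor in Z. Z1 = {Done, Check, Wait, Idle, Init, Grant}; fixed.
Sat(A[(start ∨ ¬q) U ¬q]) = {Done, Check, Wait, Idle, Init, Grant}
A[start U A[(start ∨ ¬q) U ¬q]]: least fixpoint, start Z0 = Sat(A[(start ∨ ¬q) U ¬q]) = {Done, Check, Wait, Idle, Init, Grant}, add states in Sat(start) with every successor in Z. Already a fixed point.
Sat(A[start U A[(start ∨ ¬q) U ¬q]]) = {Done, Check, Wait, Idle, Init, Grant}
Check ∈ Sat(A[start U A[(start ∨ ¬q) U ¬q]]) = {Done, Check, Wait, Idle, Init, Grant}, so the formula holds at Check.

Yes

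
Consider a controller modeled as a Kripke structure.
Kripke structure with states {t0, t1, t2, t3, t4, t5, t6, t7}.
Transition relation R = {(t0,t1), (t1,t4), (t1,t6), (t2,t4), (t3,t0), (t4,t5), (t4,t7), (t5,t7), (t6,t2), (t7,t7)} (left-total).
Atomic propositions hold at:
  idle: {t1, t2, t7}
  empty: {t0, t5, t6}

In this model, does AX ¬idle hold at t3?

Yes

Sat(¬idle) = {t0, t3, t4, t5, t6}
Sat(AX ¬idle) = {s : every successor in {t0, t3, t4, t5, t6}} = {t1, t2, t3}
t3 ∈ Sat(AX ¬idle) = {t1, t2, t3}, so the formula holds at t3.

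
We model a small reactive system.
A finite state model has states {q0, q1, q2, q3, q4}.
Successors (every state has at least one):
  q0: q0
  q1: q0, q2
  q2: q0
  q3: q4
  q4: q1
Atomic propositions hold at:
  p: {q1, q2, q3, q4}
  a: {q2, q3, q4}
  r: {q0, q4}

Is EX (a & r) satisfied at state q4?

No

Sat(a & r) = {q4}
Sat(EX (a & r)) = {s : some successor in {q4}} = {q3}
q4 ∉ Sat(EX (a & r)) = {q3}, so the formula does not hold at q4.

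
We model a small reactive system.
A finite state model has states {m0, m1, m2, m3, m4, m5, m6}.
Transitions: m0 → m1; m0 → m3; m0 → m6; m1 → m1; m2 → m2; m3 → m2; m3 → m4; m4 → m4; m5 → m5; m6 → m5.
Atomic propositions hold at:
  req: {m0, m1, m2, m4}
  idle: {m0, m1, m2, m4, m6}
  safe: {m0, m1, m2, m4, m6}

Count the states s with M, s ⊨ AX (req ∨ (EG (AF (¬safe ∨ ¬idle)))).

6

Sat(¬safe) = {m3, m5}
Sat(¬idle) = {m3, m5}
Sat(¬safe ∨ ¬idle) = {m3, m5}
AF (¬safe ∨ ¬idle): least fixpoint, start Z0 = {m3, m5}, add states with every successor in Z. Z1 = {m3, m5, m6}; fixed.
Sat(AF (¬safe ∨ ¬idle)) = {m3, m5, m6}
EG (AF (¬safe ∨ ¬idle)): greatest fixpoint, start Z0 = {m3, m5, m6}, keep only states in Sat with some successor in Z. Z1 = {m5, m6}; fixed.
Sat(EG (AF (¬safe ∨ ¬idle))) = {m5, m6}
Sat(req ∨ (EG (AF (¬safe ∨ ¬idle)))) = {m0, m1, m2, m4, m5, m6}
Sat(AX (req ∨ (EG (AF (¬safe ∨ ¬idle))))) = {s : every successor in {m0, m1, m2, m4, m5, m6}} = {m1, m2, m3, m4, m5, m6}
|Sat(AX (req ∨ (EG (AF (¬safe ∨ ¬idle)))))| = |{m1, m2, m3, m4, m5, m6}| = 6.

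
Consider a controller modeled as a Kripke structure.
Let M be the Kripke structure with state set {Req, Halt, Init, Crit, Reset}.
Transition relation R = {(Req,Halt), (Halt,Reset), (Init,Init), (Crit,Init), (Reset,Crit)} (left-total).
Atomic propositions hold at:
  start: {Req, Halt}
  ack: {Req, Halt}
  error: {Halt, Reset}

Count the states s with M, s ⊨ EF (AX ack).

1

Sat(AX ack) = {s : every successor in {Req, Halt}} = {Req}
EF (AX ack): least fixpoint, start Z0 = {Req}, add states with some successor in Z. Already a fixed point.
Sat(EF (AX ack)) = {Req}
|Sat(EF (AX ack))| = |{Req}| = 1.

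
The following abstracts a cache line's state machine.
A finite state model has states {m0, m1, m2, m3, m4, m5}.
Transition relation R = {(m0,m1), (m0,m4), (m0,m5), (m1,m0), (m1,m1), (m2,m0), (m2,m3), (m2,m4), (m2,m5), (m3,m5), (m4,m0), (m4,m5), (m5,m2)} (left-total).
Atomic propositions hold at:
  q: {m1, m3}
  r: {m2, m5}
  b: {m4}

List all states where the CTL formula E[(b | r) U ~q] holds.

Sat(b | r) = {m2, m4, m5}
Sat(~q) = {m0, m2, m4, m5}
E[(b | r) U ~q]: least fixpoint, start Z0 = Sat(~q) = {m0, m2, m4, m5}, add states in Sat(b | r) with some successor in Z. Already a fixed point.
Sat(E[(b | r) U ~q]) = {m0, m2, m4, m5}

{m0, m2, m4, m5}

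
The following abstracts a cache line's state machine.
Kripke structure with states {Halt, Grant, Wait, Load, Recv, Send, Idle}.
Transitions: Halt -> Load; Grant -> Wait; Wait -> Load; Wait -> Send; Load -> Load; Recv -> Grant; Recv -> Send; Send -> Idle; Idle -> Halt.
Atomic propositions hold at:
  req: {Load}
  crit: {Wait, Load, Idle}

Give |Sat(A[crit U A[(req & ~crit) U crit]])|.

Sat(~crit) = {Halt, Grant, Recv, Send}
Sat(req & ~crit) = ∅
A[(req & ~crit) U crit]: least fixpoint, start Z0 = Sat(crit) = {Wait, Load, Idle}, add states in Sat(req & ~crit) with every successor in Z. Already a fixed point.
Sat(A[(req & ~crit) U crit]) = {Wait, Load, Idle}
A[crit U A[(req & ~crit) U crit]]: least fixpoint, start Z0 = Sat(A[(req & ~crit) U crit]) = {Wait, Load, Idle}, add states in Sat(crit) with every successor in Z. Already a fixed point.
Sat(A[crit U A[(req & ~crit) U crit]]) = {Wait, Load, Idle}
|Sat(A[crit U A[(req & ~crit) U crit]])| = |{Wait, Load, Idle}| = 3.

3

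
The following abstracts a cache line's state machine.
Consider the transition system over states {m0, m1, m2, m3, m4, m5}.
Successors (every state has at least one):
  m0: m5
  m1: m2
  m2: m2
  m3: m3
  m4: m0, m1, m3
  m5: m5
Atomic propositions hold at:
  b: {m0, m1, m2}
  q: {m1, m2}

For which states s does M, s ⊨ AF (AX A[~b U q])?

{m1, m2}

Sat(~b) = {m3, m4, m5}
A[~b U q]: least fixpoint, start Z0 = Sat(q) = {m1, m2}, add states in Sat(~b) with every successor in Z. Already a fixed point.
Sat(A[~b U q]) = {m1, m2}
Sat(AX A[~b U q]) = {s : every successor in {m1, m2}} = {m1, m2}
AF (AX A[~b U q]): least fixpoint, start Z0 = {m1, m2}, add states with every successor in Z. Already a fixed point.
Sat(AF (AX A[~b U q])) = {m1, m2}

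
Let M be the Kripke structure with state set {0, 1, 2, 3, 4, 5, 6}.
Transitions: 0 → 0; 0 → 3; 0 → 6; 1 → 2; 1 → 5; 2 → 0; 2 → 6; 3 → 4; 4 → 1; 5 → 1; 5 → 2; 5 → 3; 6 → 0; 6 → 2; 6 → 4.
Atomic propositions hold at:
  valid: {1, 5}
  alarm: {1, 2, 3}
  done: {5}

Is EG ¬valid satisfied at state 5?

No

Sat(¬valid) = {0, 2, 3, 4, 6}
EG ¬valid: greatest fixpoint, start Z0 = {0, 2, 3, 4, 6}, keep only states in Sat with some successor in Z. Z1 = {0, 2, 3, 6}; Z2 = {0, 2, 6}; fixed.
Sat(EG ¬valid) = {0, 2, 6}
5 ∉ Sat(EG ¬valid) = {0, 2, 6}, so the formula does not hold at 5.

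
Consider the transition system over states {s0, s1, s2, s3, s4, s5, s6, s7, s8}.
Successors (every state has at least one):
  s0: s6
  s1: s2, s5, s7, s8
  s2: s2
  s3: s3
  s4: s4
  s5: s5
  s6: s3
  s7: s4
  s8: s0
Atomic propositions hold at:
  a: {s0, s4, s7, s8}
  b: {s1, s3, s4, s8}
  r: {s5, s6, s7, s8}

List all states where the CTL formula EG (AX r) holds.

{s5}

Sat(AX r) = {s : every successor in {s5, s6, s7, s8}} = {s0, s5}
EG (AX r): greatest fixpoint, start Z0 = {s0, s5}, keep only states in Sat with some successor in Z. Z1 = {s5}; fixed.
Sat(EG (AX r)) = {s5}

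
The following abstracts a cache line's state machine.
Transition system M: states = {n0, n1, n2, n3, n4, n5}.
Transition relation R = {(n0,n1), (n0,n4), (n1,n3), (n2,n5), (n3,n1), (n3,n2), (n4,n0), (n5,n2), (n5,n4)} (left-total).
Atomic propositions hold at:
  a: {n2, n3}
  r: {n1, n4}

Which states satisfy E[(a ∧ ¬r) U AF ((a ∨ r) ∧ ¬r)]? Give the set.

{n1, n2, n3}

Sat(¬r) = {n0, n2, n3, n5}
Sat(a ∧ ¬r) = {n2, n3}
Sat(a ∨ r) = {n1, n2, n3, n4}
Sat((a ∨ r) ∧ ¬r) = {n2, n3}
AF ((a ∨ r) ∧ ¬r): least fixpoint, start Z0 = {n2, n3}, add states with every successor in Z. Z1 = {n1, n2, n3}; fixed.
Sat(AF ((a ∨ r) ∧ ¬r)) = {n1, n2, n3}
E[(a ∧ ¬r) U AF ((a ∨ r) ∧ ¬r)]: least fixpoint, start Z0 = Sat(AF ((a ∨ r) ∧ ¬r)) = {n1, n2, n3}, add states in Sat(a ∧ ¬r) with some successor in Z. Already a fixed point.
Sat(E[(a ∧ ¬r) U AF ((a ∨ r) ∧ ¬r)]) = {n1, n2, n3}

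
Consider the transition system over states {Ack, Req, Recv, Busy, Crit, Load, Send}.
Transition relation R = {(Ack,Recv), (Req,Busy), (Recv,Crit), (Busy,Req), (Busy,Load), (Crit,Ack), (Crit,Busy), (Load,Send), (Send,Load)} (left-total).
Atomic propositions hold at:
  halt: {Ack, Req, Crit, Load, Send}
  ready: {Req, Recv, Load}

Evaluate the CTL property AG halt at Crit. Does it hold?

No

AG halt: greatest fixpoint, start Z0 = {Ack, Req, Crit, Load, Send}, keep only states in Sat with every successor in Z. Z1 = {Load, Send}; fixed.
Sat(AG halt) = {Load, Send}
Crit ∉ Sat(AG halt) = {Load, Send}, so the formula does not hold at Crit.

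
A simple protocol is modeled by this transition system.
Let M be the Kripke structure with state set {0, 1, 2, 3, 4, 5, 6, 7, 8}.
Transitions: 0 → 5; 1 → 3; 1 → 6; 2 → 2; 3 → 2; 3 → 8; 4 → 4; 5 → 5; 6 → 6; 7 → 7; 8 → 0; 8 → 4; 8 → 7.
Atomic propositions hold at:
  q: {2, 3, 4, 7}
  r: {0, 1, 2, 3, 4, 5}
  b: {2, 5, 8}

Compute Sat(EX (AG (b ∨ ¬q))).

{0, 1, 2, 3, 5, 6, 8}

Sat(¬q) = {0, 1, 5, 6, 8}
Sat(b ∨ ¬q) = {0, 1, 2, 5, 6, 8}
AG (b ∨ ¬q): greatest fixpoint, start Z0 = {0, 1, 2, 5, 6, 8}, keep only states in Sat with every successor in Z. Z1 = {0, 2, 5, 6}; fixed.
Sat(AG (b ∨ ¬q)) = {0, 2, 5, 6}
Sat(EX (AG (b ∨ ¬q))) = {s : some successor in {0, 2, 5, 6}} = {0, 1, 2, 3, 5, 6, 8}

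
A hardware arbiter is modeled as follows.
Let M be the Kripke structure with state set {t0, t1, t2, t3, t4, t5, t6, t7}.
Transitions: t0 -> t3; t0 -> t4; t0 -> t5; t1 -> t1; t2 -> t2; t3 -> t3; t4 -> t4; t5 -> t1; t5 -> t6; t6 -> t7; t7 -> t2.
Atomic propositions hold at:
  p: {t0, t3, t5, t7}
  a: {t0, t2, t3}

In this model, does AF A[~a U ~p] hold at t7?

Sat(~a) = {t1, t4, t5, t6, t7}
Sat(~p) = {t1, t2, t4, t6}
A[~a U ~p]: least fixpoint, start Z0 = Sat(~p) = {t1, t2, t4, t6}, add states in Sat(~a) with every successor in Z. Z1 = {t1, t2, t4, t5, t6, t7}; fixed.
Sat(A[~a U ~p]) = {t1, t2, t4, t5, t6, t7}
AF A[~a U ~p]: least fixpoint, start Z0 = {t1, t2, t4, t5, t6, t7}, add states with every successor in Z. Already a fixed point.
Sat(AF A[~a U ~p]) = {t1, t2, t4, t5, t6, t7}
t7 ∈ Sat(AF A[~a U ~p]) = {t1, t2, t4, t5, t6, t7}, so the formula holds at t7.

Yes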